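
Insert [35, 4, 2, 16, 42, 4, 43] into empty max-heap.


Insert 35: [35]
Insert 4: [35, 4]
Insert 2: [35, 4, 2]
Insert 16: [35, 16, 2, 4]
Insert 42: [42, 35, 2, 4, 16]
Insert 4: [42, 35, 4, 4, 16, 2]
Insert 43: [43, 35, 42, 4, 16, 2, 4]

Final heap: [43, 35, 42, 4, 16, 2, 4]


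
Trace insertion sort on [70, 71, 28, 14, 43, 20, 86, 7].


Initial: [70, 71, 28, 14, 43, 20, 86, 7]
Insert 71: [70, 71, 28, 14, 43, 20, 86, 7]
Insert 28: [28, 70, 71, 14, 43, 20, 86, 7]
Insert 14: [14, 28, 70, 71, 43, 20, 86, 7]
Insert 43: [14, 28, 43, 70, 71, 20, 86, 7]
Insert 20: [14, 20, 28, 43, 70, 71, 86, 7]
Insert 86: [14, 20, 28, 43, 70, 71, 86, 7]
Insert 7: [7, 14, 20, 28, 43, 70, 71, 86]

Sorted: [7, 14, 20, 28, 43, 70, 71, 86]


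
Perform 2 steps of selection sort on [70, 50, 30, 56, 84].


Initial: [70, 50, 30, 56, 84]
Step 1: min=30 at 2
  Swap: [30, 50, 70, 56, 84]
Step 2: min=50 at 1
  Swap: [30, 50, 70, 56, 84]

After 2 steps: [30, 50, 70, 56, 84]


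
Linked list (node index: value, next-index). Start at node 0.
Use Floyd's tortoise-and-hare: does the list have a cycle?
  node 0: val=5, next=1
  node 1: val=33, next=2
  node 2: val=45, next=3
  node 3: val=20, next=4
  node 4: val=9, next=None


Floyd's tortoise (slow, +1) and hare (fast, +2):
  init: slow=0, fast=0
  step 1: slow=1, fast=2
  step 2: slow=2, fast=4
  step 3: fast -> None, no cycle

Cycle: no


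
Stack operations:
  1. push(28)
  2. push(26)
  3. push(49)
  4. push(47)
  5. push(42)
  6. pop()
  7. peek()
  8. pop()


push(28) -> [28]
push(26) -> [28, 26]
push(49) -> [28, 26, 49]
push(47) -> [28, 26, 49, 47]
push(42) -> [28, 26, 49, 47, 42]
pop()->42, [28, 26, 49, 47]
peek()->47
pop()->47, [28, 26, 49]

Final stack: [28, 26, 49]


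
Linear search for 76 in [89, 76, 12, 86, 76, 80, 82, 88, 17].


i=0: 89!=76
i=1: 76==76 found!

Found at 1, 2 comps


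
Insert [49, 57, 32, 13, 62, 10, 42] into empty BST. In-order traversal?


Insert 49: root
Insert 57: R from 49
Insert 32: L from 49
Insert 13: L from 49 -> L from 32
Insert 62: R from 49 -> R from 57
Insert 10: L from 49 -> L from 32 -> L from 13
Insert 42: L from 49 -> R from 32

In-order: [10, 13, 32, 42, 49, 57, 62]


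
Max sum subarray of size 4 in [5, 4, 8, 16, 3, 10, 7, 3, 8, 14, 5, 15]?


[0:4]: 33
[1:5]: 31
[2:6]: 37
[3:7]: 36
[4:8]: 23
[5:9]: 28
[6:10]: 32
[7:11]: 30
[8:12]: 42

Max: 42 at [8:12]


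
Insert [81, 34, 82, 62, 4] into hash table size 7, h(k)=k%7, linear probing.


Insert 81: h=4 -> slot 4
Insert 34: h=6 -> slot 6
Insert 82: h=5 -> slot 5
Insert 62: h=6, 1 probes -> slot 0
Insert 4: h=4, 4 probes -> slot 1

Table: [62, 4, None, None, 81, 82, 34]


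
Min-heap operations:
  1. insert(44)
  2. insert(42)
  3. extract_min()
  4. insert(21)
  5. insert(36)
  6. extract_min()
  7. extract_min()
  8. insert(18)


insert(44) -> [44]
insert(42) -> [42, 44]
extract_min()->42, [44]
insert(21) -> [21, 44]
insert(36) -> [21, 44, 36]
extract_min()->21, [36, 44]
extract_min()->36, [44]
insert(18) -> [18, 44]

Final heap: [18, 44]


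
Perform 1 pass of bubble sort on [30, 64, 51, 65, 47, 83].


Initial: [30, 64, 51, 65, 47, 83]
Pass 1: [30, 51, 64, 47, 65, 83] (2 swaps)

After 1 pass: [30, 51, 64, 47, 65, 83]


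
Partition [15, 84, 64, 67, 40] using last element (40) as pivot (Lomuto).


Pivot: 40
  15 <= 40: advance i (no swap)
Place pivot at 1: [15, 40, 64, 67, 84]

Partitioned: [15, 40, 64, 67, 84]


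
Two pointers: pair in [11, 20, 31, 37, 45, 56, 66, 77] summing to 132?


lo=0(11)+hi=7(77)=88
lo=1(20)+hi=7(77)=97
lo=2(31)+hi=7(77)=108
lo=3(37)+hi=7(77)=114
lo=4(45)+hi=7(77)=122
lo=5(56)+hi=7(77)=133
lo=5(56)+hi=6(66)=122

No pair found


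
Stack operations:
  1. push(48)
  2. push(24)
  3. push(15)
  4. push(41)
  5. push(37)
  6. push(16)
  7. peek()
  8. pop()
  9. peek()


push(48) -> [48]
push(24) -> [48, 24]
push(15) -> [48, 24, 15]
push(41) -> [48, 24, 15, 41]
push(37) -> [48, 24, 15, 41, 37]
push(16) -> [48, 24, 15, 41, 37, 16]
peek()->16
pop()->16, [48, 24, 15, 41, 37]
peek()->37

Final stack: [48, 24, 15, 41, 37]


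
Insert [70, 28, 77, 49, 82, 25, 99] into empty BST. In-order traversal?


Insert 70: root
Insert 28: L from 70
Insert 77: R from 70
Insert 49: L from 70 -> R from 28
Insert 82: R from 70 -> R from 77
Insert 25: L from 70 -> L from 28
Insert 99: R from 70 -> R from 77 -> R from 82

In-order: [25, 28, 49, 70, 77, 82, 99]


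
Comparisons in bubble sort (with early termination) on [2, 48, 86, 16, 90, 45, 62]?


Algorithm: bubble sort (with early termination)
Input: [2, 48, 86, 16, 90, 45, 62]
Sorted: [2, 16, 45, 48, 62, 86, 90]

18


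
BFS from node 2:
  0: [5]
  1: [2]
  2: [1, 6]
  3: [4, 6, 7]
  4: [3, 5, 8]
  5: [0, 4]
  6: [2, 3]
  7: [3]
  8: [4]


Visit 2, enqueue [1, 6]
Visit 1, enqueue []
Visit 6, enqueue [3]
Visit 3, enqueue [4, 7]
Visit 4, enqueue [5, 8]
Visit 7, enqueue []
Visit 5, enqueue [0]
Visit 8, enqueue []
Visit 0, enqueue []

BFS order: [2, 1, 6, 3, 4, 7, 5, 8, 0]


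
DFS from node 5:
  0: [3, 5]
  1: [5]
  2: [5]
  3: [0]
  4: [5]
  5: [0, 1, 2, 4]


Visit 5, push [4, 2, 1, 0]
Visit 0, push [3]
Visit 3, push []
Visit 1, push []
Visit 2, push []
Visit 4, push []

DFS order: [5, 0, 3, 1, 2, 4]


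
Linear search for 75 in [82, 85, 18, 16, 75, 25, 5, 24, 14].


i=0: 82!=75
i=1: 85!=75
i=2: 18!=75
i=3: 16!=75
i=4: 75==75 found!

Found at 4, 5 comps


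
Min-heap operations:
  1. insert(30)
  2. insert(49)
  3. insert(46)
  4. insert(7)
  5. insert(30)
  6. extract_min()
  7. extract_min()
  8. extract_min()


insert(30) -> [30]
insert(49) -> [30, 49]
insert(46) -> [30, 49, 46]
insert(7) -> [7, 30, 46, 49]
insert(30) -> [7, 30, 46, 49, 30]
extract_min()->7, [30, 30, 46, 49]
extract_min()->30, [30, 49, 46]
extract_min()->30, [46, 49]

Final heap: [46, 49]


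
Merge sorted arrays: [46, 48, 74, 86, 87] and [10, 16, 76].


Take 10 from B
Take 16 from B
Take 46 from A
Take 48 from A
Take 74 from A
Take 76 from B

Merged: [10, 16, 46, 48, 74, 76, 86, 87]


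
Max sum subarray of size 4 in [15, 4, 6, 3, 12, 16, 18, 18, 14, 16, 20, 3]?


[0:4]: 28
[1:5]: 25
[2:6]: 37
[3:7]: 49
[4:8]: 64
[5:9]: 66
[6:10]: 66
[7:11]: 68
[8:12]: 53

Max: 68 at [7:11]


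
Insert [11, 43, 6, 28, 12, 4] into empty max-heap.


Insert 11: [11]
Insert 43: [43, 11]
Insert 6: [43, 11, 6]
Insert 28: [43, 28, 6, 11]
Insert 12: [43, 28, 6, 11, 12]
Insert 4: [43, 28, 6, 11, 12, 4]

Final heap: [43, 28, 6, 11, 12, 4]


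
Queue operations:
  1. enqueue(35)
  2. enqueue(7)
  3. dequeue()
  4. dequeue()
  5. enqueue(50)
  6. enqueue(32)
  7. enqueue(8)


enqueue(35) -> [35]
enqueue(7) -> [35, 7]
dequeue()->35, [7]
dequeue()->7, []
enqueue(50) -> [50]
enqueue(32) -> [50, 32]
enqueue(8) -> [50, 32, 8]

Final queue: [50, 32, 8]


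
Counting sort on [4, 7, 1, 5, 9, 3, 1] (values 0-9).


Input: [4, 7, 1, 5, 9, 3, 1]
Counts: [0, 2, 0, 1, 1, 1, 0, 1, 0, 1]

Sorted: [1, 1, 3, 4, 5, 7, 9]


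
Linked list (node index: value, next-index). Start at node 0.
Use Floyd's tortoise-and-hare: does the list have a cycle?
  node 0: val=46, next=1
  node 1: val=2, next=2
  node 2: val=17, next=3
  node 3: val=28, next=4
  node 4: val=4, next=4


Floyd's tortoise (slow, +1) and hare (fast, +2):
  init: slow=0, fast=0
  step 1: slow=1, fast=2
  step 2: slow=2, fast=4
  step 3: slow=3, fast=4
  step 4: slow=4, fast=4
  slow == fast at node 4: cycle detected

Cycle: yes


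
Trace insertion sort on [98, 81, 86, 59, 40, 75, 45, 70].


Initial: [98, 81, 86, 59, 40, 75, 45, 70]
Insert 81: [81, 98, 86, 59, 40, 75, 45, 70]
Insert 86: [81, 86, 98, 59, 40, 75, 45, 70]
Insert 59: [59, 81, 86, 98, 40, 75, 45, 70]
Insert 40: [40, 59, 81, 86, 98, 75, 45, 70]
Insert 75: [40, 59, 75, 81, 86, 98, 45, 70]
Insert 45: [40, 45, 59, 75, 81, 86, 98, 70]
Insert 70: [40, 45, 59, 70, 75, 81, 86, 98]

Sorted: [40, 45, 59, 70, 75, 81, 86, 98]


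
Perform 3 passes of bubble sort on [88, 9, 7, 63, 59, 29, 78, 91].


Initial: [88, 9, 7, 63, 59, 29, 78, 91]
Pass 1: [9, 7, 63, 59, 29, 78, 88, 91] (6 swaps)
Pass 2: [7, 9, 59, 29, 63, 78, 88, 91] (3 swaps)
Pass 3: [7, 9, 29, 59, 63, 78, 88, 91] (1 swaps)

After 3 passes: [7, 9, 29, 59, 63, 78, 88, 91]


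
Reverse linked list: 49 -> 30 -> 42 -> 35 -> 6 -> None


Step 1: curr=49, set curr.next=prev(None) | reversed so far: 49
Step 2: curr=30, set curr.next=prev(49) | reversed so far: 30 -> 49
Step 3: curr=42, set curr.next=prev(30) | reversed so far: 42 -> 30 -> 49
Step 4: curr=35, set curr.next=prev(42) | reversed so far: 35 -> 42 -> 30 -> 49
Step 5: curr=6, set curr.next=prev(35) | reversed so far: 6 -> 35 -> 42 -> 30 -> 49

6 -> 35 -> 42 -> 30 -> 49 -> None


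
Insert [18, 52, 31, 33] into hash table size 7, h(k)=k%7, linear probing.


Insert 18: h=4 -> slot 4
Insert 52: h=3 -> slot 3
Insert 31: h=3, 2 probes -> slot 5
Insert 33: h=5, 1 probes -> slot 6

Table: [None, None, None, 52, 18, 31, 33]


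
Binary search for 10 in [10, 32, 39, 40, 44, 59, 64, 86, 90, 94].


Step 1: lo=0, hi=9, mid=4, val=44
Step 2: lo=0, hi=3, mid=1, val=32
Step 3: lo=0, hi=0, mid=0, val=10

Found at index 0


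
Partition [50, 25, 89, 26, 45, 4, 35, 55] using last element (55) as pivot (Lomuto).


Pivot: 55
  50 <= 55: advance i (no swap)
  25 <= 55: advance i (no swap)
  26 <= 55: swap -> [50, 25, 26, 89, 45, 4, 35, 55]
  45 <= 55: swap -> [50, 25, 26, 45, 89, 4, 35, 55]
  4 <= 55: swap -> [50, 25, 26, 45, 4, 89, 35, 55]
  35 <= 55: swap -> [50, 25, 26, 45, 4, 35, 89, 55]
Place pivot at 6: [50, 25, 26, 45, 4, 35, 55, 89]

Partitioned: [50, 25, 26, 45, 4, 35, 55, 89]


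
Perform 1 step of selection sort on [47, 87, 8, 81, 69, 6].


Initial: [47, 87, 8, 81, 69, 6]
Step 1: min=6 at 5
  Swap: [6, 87, 8, 81, 69, 47]

After 1 step: [6, 87, 8, 81, 69, 47]


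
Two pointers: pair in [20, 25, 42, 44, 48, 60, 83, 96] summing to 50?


lo=0(20)+hi=7(96)=116
lo=0(20)+hi=6(83)=103
lo=0(20)+hi=5(60)=80
lo=0(20)+hi=4(48)=68
lo=0(20)+hi=3(44)=64
lo=0(20)+hi=2(42)=62
lo=0(20)+hi=1(25)=45

No pair found


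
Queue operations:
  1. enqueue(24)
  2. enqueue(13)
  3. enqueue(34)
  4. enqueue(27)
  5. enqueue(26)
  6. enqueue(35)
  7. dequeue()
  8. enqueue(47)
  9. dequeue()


enqueue(24) -> [24]
enqueue(13) -> [24, 13]
enqueue(34) -> [24, 13, 34]
enqueue(27) -> [24, 13, 34, 27]
enqueue(26) -> [24, 13, 34, 27, 26]
enqueue(35) -> [24, 13, 34, 27, 26, 35]
dequeue()->24, [13, 34, 27, 26, 35]
enqueue(47) -> [13, 34, 27, 26, 35, 47]
dequeue()->13, [34, 27, 26, 35, 47]

Final queue: [34, 27, 26, 35, 47]


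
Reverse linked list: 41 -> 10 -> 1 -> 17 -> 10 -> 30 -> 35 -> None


Step 1: curr=41, set curr.next=prev(None) | reversed so far: 41
Step 2: curr=10, set curr.next=prev(41) | reversed so far: 10 -> 41
Step 3: curr=1, set curr.next=prev(10) | reversed so far: 1 -> 10 -> 41
Step 4: curr=17, set curr.next=prev(1) | reversed so far: 17 -> 1 -> 10 -> 41
Step 5: curr=10, set curr.next=prev(17) | reversed so far: 10 -> 17 -> 1 -> 10 -> 41
Step 6: curr=30, set curr.next=prev(10) | reversed so far: 30 -> 10 -> 17 -> 1 -> 10 -> 41
Step 7: curr=35, set curr.next=prev(30) | reversed so far: 35 -> 30 -> 10 -> 17 -> 1 -> 10 -> 41

35 -> 30 -> 10 -> 17 -> 1 -> 10 -> 41 -> None


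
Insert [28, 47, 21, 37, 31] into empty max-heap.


Insert 28: [28]
Insert 47: [47, 28]
Insert 21: [47, 28, 21]
Insert 37: [47, 37, 21, 28]
Insert 31: [47, 37, 21, 28, 31]

Final heap: [47, 37, 21, 28, 31]


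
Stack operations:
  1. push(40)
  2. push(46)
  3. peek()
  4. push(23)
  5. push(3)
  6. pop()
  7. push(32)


push(40) -> [40]
push(46) -> [40, 46]
peek()->46
push(23) -> [40, 46, 23]
push(3) -> [40, 46, 23, 3]
pop()->3, [40, 46, 23]
push(32) -> [40, 46, 23, 32]

Final stack: [40, 46, 23, 32]


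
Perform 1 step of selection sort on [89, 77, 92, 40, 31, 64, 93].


Initial: [89, 77, 92, 40, 31, 64, 93]
Step 1: min=31 at 4
  Swap: [31, 77, 92, 40, 89, 64, 93]

After 1 step: [31, 77, 92, 40, 89, 64, 93]


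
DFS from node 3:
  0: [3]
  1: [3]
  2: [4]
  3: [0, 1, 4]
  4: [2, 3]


Visit 3, push [4, 1, 0]
Visit 0, push []
Visit 1, push []
Visit 4, push [2]
Visit 2, push []

DFS order: [3, 0, 1, 4, 2]


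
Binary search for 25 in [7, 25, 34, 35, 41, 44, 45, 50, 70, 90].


Step 1: lo=0, hi=9, mid=4, val=41
Step 2: lo=0, hi=3, mid=1, val=25

Found at index 1


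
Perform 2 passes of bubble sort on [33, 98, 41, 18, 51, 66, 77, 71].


Initial: [33, 98, 41, 18, 51, 66, 77, 71]
Pass 1: [33, 41, 18, 51, 66, 77, 71, 98] (6 swaps)
Pass 2: [33, 18, 41, 51, 66, 71, 77, 98] (2 swaps)

After 2 passes: [33, 18, 41, 51, 66, 71, 77, 98]


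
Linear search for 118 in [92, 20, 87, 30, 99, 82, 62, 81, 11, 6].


i=0: 92!=118
i=1: 20!=118
i=2: 87!=118
i=3: 30!=118
i=4: 99!=118
i=5: 82!=118
i=6: 62!=118
i=7: 81!=118
i=8: 11!=118
i=9: 6!=118

Not found, 10 comps


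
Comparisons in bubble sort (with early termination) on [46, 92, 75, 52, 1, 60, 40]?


Algorithm: bubble sort (with early termination)
Input: [46, 92, 75, 52, 1, 60, 40]
Sorted: [1, 40, 46, 52, 60, 75, 92]

21


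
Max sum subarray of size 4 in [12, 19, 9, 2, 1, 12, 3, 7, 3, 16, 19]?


[0:4]: 42
[1:5]: 31
[2:6]: 24
[3:7]: 18
[4:8]: 23
[5:9]: 25
[6:10]: 29
[7:11]: 45

Max: 45 at [7:11]


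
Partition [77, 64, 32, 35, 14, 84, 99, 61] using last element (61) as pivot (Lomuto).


Pivot: 61
  32 <= 61: swap -> [32, 64, 77, 35, 14, 84, 99, 61]
  35 <= 61: swap -> [32, 35, 77, 64, 14, 84, 99, 61]
  14 <= 61: swap -> [32, 35, 14, 64, 77, 84, 99, 61]
Place pivot at 3: [32, 35, 14, 61, 77, 84, 99, 64]

Partitioned: [32, 35, 14, 61, 77, 84, 99, 64]


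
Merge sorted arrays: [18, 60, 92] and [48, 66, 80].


Take 18 from A
Take 48 from B
Take 60 from A
Take 66 from B
Take 80 from B

Merged: [18, 48, 60, 66, 80, 92]


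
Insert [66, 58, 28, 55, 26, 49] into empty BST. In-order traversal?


Insert 66: root
Insert 58: L from 66
Insert 28: L from 66 -> L from 58
Insert 55: L from 66 -> L from 58 -> R from 28
Insert 26: L from 66 -> L from 58 -> L from 28
Insert 49: L from 66 -> L from 58 -> R from 28 -> L from 55

In-order: [26, 28, 49, 55, 58, 66]


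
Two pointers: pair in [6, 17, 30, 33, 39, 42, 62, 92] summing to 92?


lo=0(6)+hi=7(92)=98
lo=0(6)+hi=6(62)=68
lo=1(17)+hi=6(62)=79
lo=2(30)+hi=6(62)=92

Yes: 30+62=92


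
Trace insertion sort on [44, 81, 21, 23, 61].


Initial: [44, 81, 21, 23, 61]
Insert 81: [44, 81, 21, 23, 61]
Insert 21: [21, 44, 81, 23, 61]
Insert 23: [21, 23, 44, 81, 61]
Insert 61: [21, 23, 44, 61, 81]

Sorted: [21, 23, 44, 61, 81]


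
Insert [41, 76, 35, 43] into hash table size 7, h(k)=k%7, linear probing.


Insert 41: h=6 -> slot 6
Insert 76: h=6, 1 probes -> slot 0
Insert 35: h=0, 1 probes -> slot 1
Insert 43: h=1, 1 probes -> slot 2

Table: [76, 35, 43, None, None, None, 41]


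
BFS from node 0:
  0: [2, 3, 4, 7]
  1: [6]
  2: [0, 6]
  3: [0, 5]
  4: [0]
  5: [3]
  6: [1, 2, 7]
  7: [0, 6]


Visit 0, enqueue [2, 3, 4, 7]
Visit 2, enqueue [6]
Visit 3, enqueue [5]
Visit 4, enqueue []
Visit 7, enqueue []
Visit 6, enqueue [1]
Visit 5, enqueue []
Visit 1, enqueue []

BFS order: [0, 2, 3, 4, 7, 6, 5, 1]


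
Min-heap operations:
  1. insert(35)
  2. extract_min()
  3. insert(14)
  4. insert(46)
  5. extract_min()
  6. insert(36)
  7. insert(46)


insert(35) -> [35]
extract_min()->35, []
insert(14) -> [14]
insert(46) -> [14, 46]
extract_min()->14, [46]
insert(36) -> [36, 46]
insert(46) -> [36, 46, 46]

Final heap: [36, 46, 46]


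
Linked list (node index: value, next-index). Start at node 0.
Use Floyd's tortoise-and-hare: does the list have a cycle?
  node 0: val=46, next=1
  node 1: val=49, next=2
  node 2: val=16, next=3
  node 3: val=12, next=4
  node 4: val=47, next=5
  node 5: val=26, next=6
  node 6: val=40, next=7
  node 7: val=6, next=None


Floyd's tortoise (slow, +1) and hare (fast, +2):
  init: slow=0, fast=0
  step 1: slow=1, fast=2
  step 2: slow=2, fast=4
  step 3: slow=3, fast=6
  step 4: fast 6->7->None, no cycle

Cycle: no


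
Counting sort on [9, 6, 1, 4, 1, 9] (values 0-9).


Input: [9, 6, 1, 4, 1, 9]
Counts: [0, 2, 0, 0, 1, 0, 1, 0, 0, 2]

Sorted: [1, 1, 4, 6, 9, 9]


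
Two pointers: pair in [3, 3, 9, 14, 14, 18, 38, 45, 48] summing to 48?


lo=0(3)+hi=8(48)=51
lo=0(3)+hi=7(45)=48

Yes: 3+45=48


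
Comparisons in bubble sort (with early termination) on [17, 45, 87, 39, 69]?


Algorithm: bubble sort (with early termination)
Input: [17, 45, 87, 39, 69]
Sorted: [17, 39, 45, 69, 87]

9


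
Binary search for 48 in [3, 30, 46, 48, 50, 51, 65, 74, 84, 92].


Step 1: lo=0, hi=9, mid=4, val=50
Step 2: lo=0, hi=3, mid=1, val=30
Step 3: lo=2, hi=3, mid=2, val=46
Step 4: lo=3, hi=3, mid=3, val=48

Found at index 3


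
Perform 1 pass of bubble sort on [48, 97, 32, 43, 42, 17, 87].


Initial: [48, 97, 32, 43, 42, 17, 87]
Pass 1: [48, 32, 43, 42, 17, 87, 97] (5 swaps)

After 1 pass: [48, 32, 43, 42, 17, 87, 97]


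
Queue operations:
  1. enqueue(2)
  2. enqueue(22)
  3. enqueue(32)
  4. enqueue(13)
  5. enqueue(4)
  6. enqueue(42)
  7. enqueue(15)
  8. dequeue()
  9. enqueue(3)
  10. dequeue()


enqueue(2) -> [2]
enqueue(22) -> [2, 22]
enqueue(32) -> [2, 22, 32]
enqueue(13) -> [2, 22, 32, 13]
enqueue(4) -> [2, 22, 32, 13, 4]
enqueue(42) -> [2, 22, 32, 13, 4, 42]
enqueue(15) -> [2, 22, 32, 13, 4, 42, 15]
dequeue()->2, [22, 32, 13, 4, 42, 15]
enqueue(3) -> [22, 32, 13, 4, 42, 15, 3]
dequeue()->22, [32, 13, 4, 42, 15, 3]

Final queue: [32, 13, 4, 42, 15, 3]


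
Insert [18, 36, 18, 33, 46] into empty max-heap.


Insert 18: [18]
Insert 36: [36, 18]
Insert 18: [36, 18, 18]
Insert 33: [36, 33, 18, 18]
Insert 46: [46, 36, 18, 18, 33]

Final heap: [46, 36, 18, 18, 33]


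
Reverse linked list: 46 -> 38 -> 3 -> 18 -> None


Step 1: curr=46, set curr.next=prev(None) | reversed so far: 46
Step 2: curr=38, set curr.next=prev(46) | reversed so far: 38 -> 46
Step 3: curr=3, set curr.next=prev(38) | reversed so far: 3 -> 38 -> 46
Step 4: curr=18, set curr.next=prev(3) | reversed so far: 18 -> 3 -> 38 -> 46

18 -> 3 -> 38 -> 46 -> None


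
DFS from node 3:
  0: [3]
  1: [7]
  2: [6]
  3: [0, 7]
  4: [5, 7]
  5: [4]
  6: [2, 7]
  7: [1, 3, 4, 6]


Visit 3, push [7, 0]
Visit 0, push []
Visit 7, push [6, 4, 1]
Visit 1, push []
Visit 4, push [5]
Visit 5, push []
Visit 6, push [2]
Visit 2, push []

DFS order: [3, 0, 7, 1, 4, 5, 6, 2]


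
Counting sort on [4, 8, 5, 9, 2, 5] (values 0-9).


Input: [4, 8, 5, 9, 2, 5]
Counts: [0, 0, 1, 0, 1, 2, 0, 0, 1, 1]

Sorted: [2, 4, 5, 5, 8, 9]


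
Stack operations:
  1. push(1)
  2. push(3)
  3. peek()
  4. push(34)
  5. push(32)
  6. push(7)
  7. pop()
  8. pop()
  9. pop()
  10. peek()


push(1) -> [1]
push(3) -> [1, 3]
peek()->3
push(34) -> [1, 3, 34]
push(32) -> [1, 3, 34, 32]
push(7) -> [1, 3, 34, 32, 7]
pop()->7, [1, 3, 34, 32]
pop()->32, [1, 3, 34]
pop()->34, [1, 3]
peek()->3

Final stack: [1, 3]


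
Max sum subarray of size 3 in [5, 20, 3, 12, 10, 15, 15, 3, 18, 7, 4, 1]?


[0:3]: 28
[1:4]: 35
[2:5]: 25
[3:6]: 37
[4:7]: 40
[5:8]: 33
[6:9]: 36
[7:10]: 28
[8:11]: 29
[9:12]: 12

Max: 40 at [4:7]


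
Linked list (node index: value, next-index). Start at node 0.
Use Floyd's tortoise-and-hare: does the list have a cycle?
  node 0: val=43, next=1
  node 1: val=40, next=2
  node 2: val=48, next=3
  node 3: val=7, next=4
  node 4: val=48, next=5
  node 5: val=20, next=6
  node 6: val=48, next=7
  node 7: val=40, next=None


Floyd's tortoise (slow, +1) and hare (fast, +2):
  init: slow=0, fast=0
  step 1: slow=1, fast=2
  step 2: slow=2, fast=4
  step 3: slow=3, fast=6
  step 4: fast 6->7->None, no cycle

Cycle: no


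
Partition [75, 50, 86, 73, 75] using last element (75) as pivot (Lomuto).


Pivot: 75
  75 <= 75: advance i (no swap)
  50 <= 75: advance i (no swap)
  73 <= 75: swap -> [75, 50, 73, 86, 75]
Place pivot at 3: [75, 50, 73, 75, 86]

Partitioned: [75, 50, 73, 75, 86]


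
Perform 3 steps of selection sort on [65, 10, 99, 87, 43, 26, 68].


Initial: [65, 10, 99, 87, 43, 26, 68]
Step 1: min=10 at 1
  Swap: [10, 65, 99, 87, 43, 26, 68]
Step 2: min=26 at 5
  Swap: [10, 26, 99, 87, 43, 65, 68]
Step 3: min=43 at 4
  Swap: [10, 26, 43, 87, 99, 65, 68]

After 3 steps: [10, 26, 43, 87, 99, 65, 68]


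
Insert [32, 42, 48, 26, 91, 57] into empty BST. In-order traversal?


Insert 32: root
Insert 42: R from 32
Insert 48: R from 32 -> R from 42
Insert 26: L from 32
Insert 91: R from 32 -> R from 42 -> R from 48
Insert 57: R from 32 -> R from 42 -> R from 48 -> L from 91

In-order: [26, 32, 42, 48, 57, 91]


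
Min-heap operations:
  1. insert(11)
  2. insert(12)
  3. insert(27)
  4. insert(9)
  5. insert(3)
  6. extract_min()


insert(11) -> [11]
insert(12) -> [11, 12]
insert(27) -> [11, 12, 27]
insert(9) -> [9, 11, 27, 12]
insert(3) -> [3, 9, 27, 12, 11]
extract_min()->3, [9, 11, 27, 12]

Final heap: [9, 11, 27, 12]


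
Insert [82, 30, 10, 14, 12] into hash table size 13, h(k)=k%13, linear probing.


Insert 82: h=4 -> slot 4
Insert 30: h=4, 1 probes -> slot 5
Insert 10: h=10 -> slot 10
Insert 14: h=1 -> slot 1
Insert 12: h=12 -> slot 12

Table: [None, 14, None, None, 82, 30, None, None, None, None, 10, None, 12]


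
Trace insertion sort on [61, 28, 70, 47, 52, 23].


Initial: [61, 28, 70, 47, 52, 23]
Insert 28: [28, 61, 70, 47, 52, 23]
Insert 70: [28, 61, 70, 47, 52, 23]
Insert 47: [28, 47, 61, 70, 52, 23]
Insert 52: [28, 47, 52, 61, 70, 23]
Insert 23: [23, 28, 47, 52, 61, 70]

Sorted: [23, 28, 47, 52, 61, 70]


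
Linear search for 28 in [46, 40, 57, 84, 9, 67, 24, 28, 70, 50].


i=0: 46!=28
i=1: 40!=28
i=2: 57!=28
i=3: 84!=28
i=4: 9!=28
i=5: 67!=28
i=6: 24!=28
i=7: 28==28 found!

Found at 7, 8 comps


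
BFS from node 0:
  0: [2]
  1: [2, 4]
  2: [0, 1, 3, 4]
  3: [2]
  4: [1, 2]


Visit 0, enqueue [2]
Visit 2, enqueue [1, 3, 4]
Visit 1, enqueue []
Visit 3, enqueue []
Visit 4, enqueue []

BFS order: [0, 2, 1, 3, 4]


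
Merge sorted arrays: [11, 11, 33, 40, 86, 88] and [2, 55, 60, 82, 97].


Take 2 from B
Take 11 from A
Take 11 from A
Take 33 from A
Take 40 from A
Take 55 from B
Take 60 from B
Take 82 from B
Take 86 from A
Take 88 from A

Merged: [2, 11, 11, 33, 40, 55, 60, 82, 86, 88, 97]


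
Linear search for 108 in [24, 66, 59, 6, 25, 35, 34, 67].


i=0: 24!=108
i=1: 66!=108
i=2: 59!=108
i=3: 6!=108
i=4: 25!=108
i=5: 35!=108
i=6: 34!=108
i=7: 67!=108

Not found, 8 comps


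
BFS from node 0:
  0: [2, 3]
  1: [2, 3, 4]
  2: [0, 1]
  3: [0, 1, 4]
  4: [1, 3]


Visit 0, enqueue [2, 3]
Visit 2, enqueue [1]
Visit 3, enqueue [4]
Visit 1, enqueue []
Visit 4, enqueue []

BFS order: [0, 2, 3, 1, 4]


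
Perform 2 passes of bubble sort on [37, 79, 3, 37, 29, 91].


Initial: [37, 79, 3, 37, 29, 91]
Pass 1: [37, 3, 37, 29, 79, 91] (3 swaps)
Pass 2: [3, 37, 29, 37, 79, 91] (2 swaps)

After 2 passes: [3, 37, 29, 37, 79, 91]


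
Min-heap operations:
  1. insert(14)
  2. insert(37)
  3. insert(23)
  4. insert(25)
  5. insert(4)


insert(14) -> [14]
insert(37) -> [14, 37]
insert(23) -> [14, 37, 23]
insert(25) -> [14, 25, 23, 37]
insert(4) -> [4, 14, 23, 37, 25]

Final heap: [4, 14, 23, 37, 25]


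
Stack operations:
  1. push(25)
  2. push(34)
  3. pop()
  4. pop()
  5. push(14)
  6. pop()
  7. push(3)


push(25) -> [25]
push(34) -> [25, 34]
pop()->34, [25]
pop()->25, []
push(14) -> [14]
pop()->14, []
push(3) -> [3]

Final stack: [3]


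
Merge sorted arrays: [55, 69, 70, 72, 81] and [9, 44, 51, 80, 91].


Take 9 from B
Take 44 from B
Take 51 from B
Take 55 from A
Take 69 from A
Take 70 from A
Take 72 from A
Take 80 from B
Take 81 from A

Merged: [9, 44, 51, 55, 69, 70, 72, 80, 81, 91]


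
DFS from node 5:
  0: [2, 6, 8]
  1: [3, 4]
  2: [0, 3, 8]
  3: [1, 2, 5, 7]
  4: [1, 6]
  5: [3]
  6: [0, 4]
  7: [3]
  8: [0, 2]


Visit 5, push [3]
Visit 3, push [7, 2, 1]
Visit 1, push [4]
Visit 4, push [6]
Visit 6, push [0]
Visit 0, push [8, 2]
Visit 2, push [8]
Visit 8, push []
Visit 7, push []

DFS order: [5, 3, 1, 4, 6, 0, 2, 8, 7]


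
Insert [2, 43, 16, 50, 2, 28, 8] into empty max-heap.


Insert 2: [2]
Insert 43: [43, 2]
Insert 16: [43, 2, 16]
Insert 50: [50, 43, 16, 2]
Insert 2: [50, 43, 16, 2, 2]
Insert 28: [50, 43, 28, 2, 2, 16]
Insert 8: [50, 43, 28, 2, 2, 16, 8]

Final heap: [50, 43, 28, 2, 2, 16, 8]


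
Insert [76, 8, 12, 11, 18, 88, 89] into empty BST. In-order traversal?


Insert 76: root
Insert 8: L from 76
Insert 12: L from 76 -> R from 8
Insert 11: L from 76 -> R from 8 -> L from 12
Insert 18: L from 76 -> R from 8 -> R from 12
Insert 88: R from 76
Insert 89: R from 76 -> R from 88

In-order: [8, 11, 12, 18, 76, 88, 89]


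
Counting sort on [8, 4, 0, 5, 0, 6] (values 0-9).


Input: [8, 4, 0, 5, 0, 6]
Counts: [2, 0, 0, 0, 1, 1, 1, 0, 1, 0]

Sorted: [0, 0, 4, 5, 6, 8]


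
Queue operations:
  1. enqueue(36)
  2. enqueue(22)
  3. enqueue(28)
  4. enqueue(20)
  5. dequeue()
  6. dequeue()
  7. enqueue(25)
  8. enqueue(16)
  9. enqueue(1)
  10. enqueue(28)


enqueue(36) -> [36]
enqueue(22) -> [36, 22]
enqueue(28) -> [36, 22, 28]
enqueue(20) -> [36, 22, 28, 20]
dequeue()->36, [22, 28, 20]
dequeue()->22, [28, 20]
enqueue(25) -> [28, 20, 25]
enqueue(16) -> [28, 20, 25, 16]
enqueue(1) -> [28, 20, 25, 16, 1]
enqueue(28) -> [28, 20, 25, 16, 1, 28]

Final queue: [28, 20, 25, 16, 1, 28]


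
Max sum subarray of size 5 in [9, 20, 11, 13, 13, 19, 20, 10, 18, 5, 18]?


[0:5]: 66
[1:6]: 76
[2:7]: 76
[3:8]: 75
[4:9]: 80
[5:10]: 72
[6:11]: 71

Max: 80 at [4:9]


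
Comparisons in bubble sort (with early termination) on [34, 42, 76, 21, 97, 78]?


Algorithm: bubble sort (with early termination)
Input: [34, 42, 76, 21, 97, 78]
Sorted: [21, 34, 42, 76, 78, 97]

14


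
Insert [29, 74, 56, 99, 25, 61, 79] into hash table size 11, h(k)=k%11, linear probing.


Insert 29: h=7 -> slot 7
Insert 74: h=8 -> slot 8
Insert 56: h=1 -> slot 1
Insert 99: h=0 -> slot 0
Insert 25: h=3 -> slot 3
Insert 61: h=6 -> slot 6
Insert 79: h=2 -> slot 2

Table: [99, 56, 79, 25, None, None, 61, 29, 74, None, None]


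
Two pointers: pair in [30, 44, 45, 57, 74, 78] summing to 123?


lo=0(30)+hi=5(78)=108
lo=1(44)+hi=5(78)=122
lo=2(45)+hi=5(78)=123

Yes: 45+78=123


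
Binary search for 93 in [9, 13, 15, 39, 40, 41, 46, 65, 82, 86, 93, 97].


Step 1: lo=0, hi=11, mid=5, val=41
Step 2: lo=6, hi=11, mid=8, val=82
Step 3: lo=9, hi=11, mid=10, val=93

Found at index 10


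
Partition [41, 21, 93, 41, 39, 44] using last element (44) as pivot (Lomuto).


Pivot: 44
  41 <= 44: advance i (no swap)
  21 <= 44: advance i (no swap)
  41 <= 44: swap -> [41, 21, 41, 93, 39, 44]
  39 <= 44: swap -> [41, 21, 41, 39, 93, 44]
Place pivot at 4: [41, 21, 41, 39, 44, 93]

Partitioned: [41, 21, 41, 39, 44, 93]


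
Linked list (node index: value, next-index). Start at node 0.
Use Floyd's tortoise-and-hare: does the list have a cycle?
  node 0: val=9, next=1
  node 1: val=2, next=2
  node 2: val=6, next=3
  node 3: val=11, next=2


Floyd's tortoise (slow, +1) and hare (fast, +2):
  init: slow=0, fast=0
  step 1: slow=1, fast=2
  step 2: slow=2, fast=2
  slow == fast at node 2: cycle detected

Cycle: yes


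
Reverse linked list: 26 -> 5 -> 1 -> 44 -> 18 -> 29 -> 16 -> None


Step 1: curr=26, set curr.next=prev(None) | reversed so far: 26
Step 2: curr=5, set curr.next=prev(26) | reversed so far: 5 -> 26
Step 3: curr=1, set curr.next=prev(5) | reversed so far: 1 -> 5 -> 26
Step 4: curr=44, set curr.next=prev(1) | reversed so far: 44 -> 1 -> 5 -> 26
Step 5: curr=18, set curr.next=prev(44) | reversed so far: 18 -> 44 -> 1 -> 5 -> 26
Step 6: curr=29, set curr.next=prev(18) | reversed so far: 29 -> 18 -> 44 -> 1 -> 5 -> 26
Step 7: curr=16, set curr.next=prev(29) | reversed so far: 16 -> 29 -> 18 -> 44 -> 1 -> 5 -> 26

16 -> 29 -> 18 -> 44 -> 1 -> 5 -> 26 -> None


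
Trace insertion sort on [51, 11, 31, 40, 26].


Initial: [51, 11, 31, 40, 26]
Insert 11: [11, 51, 31, 40, 26]
Insert 31: [11, 31, 51, 40, 26]
Insert 40: [11, 31, 40, 51, 26]
Insert 26: [11, 26, 31, 40, 51]

Sorted: [11, 26, 31, 40, 51]


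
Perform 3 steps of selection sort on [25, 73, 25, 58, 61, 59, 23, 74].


Initial: [25, 73, 25, 58, 61, 59, 23, 74]
Step 1: min=23 at 6
  Swap: [23, 73, 25, 58, 61, 59, 25, 74]
Step 2: min=25 at 2
  Swap: [23, 25, 73, 58, 61, 59, 25, 74]
Step 3: min=25 at 6
  Swap: [23, 25, 25, 58, 61, 59, 73, 74]

After 3 steps: [23, 25, 25, 58, 61, 59, 73, 74]


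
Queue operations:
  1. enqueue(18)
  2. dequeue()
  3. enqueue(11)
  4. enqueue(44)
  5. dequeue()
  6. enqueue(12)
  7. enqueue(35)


enqueue(18) -> [18]
dequeue()->18, []
enqueue(11) -> [11]
enqueue(44) -> [11, 44]
dequeue()->11, [44]
enqueue(12) -> [44, 12]
enqueue(35) -> [44, 12, 35]

Final queue: [44, 12, 35]


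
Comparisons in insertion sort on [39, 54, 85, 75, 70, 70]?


Algorithm: insertion sort
Input: [39, 54, 85, 75, 70, 70]
Sorted: [39, 54, 70, 70, 75, 85]

10


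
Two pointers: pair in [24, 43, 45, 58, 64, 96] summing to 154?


lo=0(24)+hi=5(96)=120
lo=1(43)+hi=5(96)=139
lo=2(45)+hi=5(96)=141
lo=3(58)+hi=5(96)=154

Yes: 58+96=154


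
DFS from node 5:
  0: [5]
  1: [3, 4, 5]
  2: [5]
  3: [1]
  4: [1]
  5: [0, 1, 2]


Visit 5, push [2, 1, 0]
Visit 0, push []
Visit 1, push [4, 3]
Visit 3, push []
Visit 4, push []
Visit 2, push []

DFS order: [5, 0, 1, 3, 4, 2]


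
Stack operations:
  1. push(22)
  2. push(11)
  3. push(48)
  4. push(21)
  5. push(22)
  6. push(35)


push(22) -> [22]
push(11) -> [22, 11]
push(48) -> [22, 11, 48]
push(21) -> [22, 11, 48, 21]
push(22) -> [22, 11, 48, 21, 22]
push(35) -> [22, 11, 48, 21, 22, 35]

Final stack: [22, 11, 48, 21, 22, 35]


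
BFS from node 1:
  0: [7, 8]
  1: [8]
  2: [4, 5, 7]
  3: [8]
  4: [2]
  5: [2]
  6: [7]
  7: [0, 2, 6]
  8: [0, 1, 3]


Visit 1, enqueue [8]
Visit 8, enqueue [0, 3]
Visit 0, enqueue [7]
Visit 3, enqueue []
Visit 7, enqueue [2, 6]
Visit 2, enqueue [4, 5]
Visit 6, enqueue []
Visit 4, enqueue []
Visit 5, enqueue []

BFS order: [1, 8, 0, 3, 7, 2, 6, 4, 5]


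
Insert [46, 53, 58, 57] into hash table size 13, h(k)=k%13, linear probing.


Insert 46: h=7 -> slot 7
Insert 53: h=1 -> slot 1
Insert 58: h=6 -> slot 6
Insert 57: h=5 -> slot 5

Table: [None, 53, None, None, None, 57, 58, 46, None, None, None, None, None]


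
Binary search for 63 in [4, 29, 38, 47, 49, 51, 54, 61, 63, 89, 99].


Step 1: lo=0, hi=10, mid=5, val=51
Step 2: lo=6, hi=10, mid=8, val=63

Found at index 8


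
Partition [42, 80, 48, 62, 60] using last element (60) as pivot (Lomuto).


Pivot: 60
  42 <= 60: advance i (no swap)
  48 <= 60: swap -> [42, 48, 80, 62, 60]
Place pivot at 2: [42, 48, 60, 62, 80]

Partitioned: [42, 48, 60, 62, 80]


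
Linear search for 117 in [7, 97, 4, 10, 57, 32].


i=0: 7!=117
i=1: 97!=117
i=2: 4!=117
i=3: 10!=117
i=4: 57!=117
i=5: 32!=117

Not found, 6 comps


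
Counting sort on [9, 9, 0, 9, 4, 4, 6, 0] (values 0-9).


Input: [9, 9, 0, 9, 4, 4, 6, 0]
Counts: [2, 0, 0, 0, 2, 0, 1, 0, 0, 3]

Sorted: [0, 0, 4, 4, 6, 9, 9, 9]


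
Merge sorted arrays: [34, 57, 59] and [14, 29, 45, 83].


Take 14 from B
Take 29 from B
Take 34 from A
Take 45 from B
Take 57 from A
Take 59 from A

Merged: [14, 29, 34, 45, 57, 59, 83]


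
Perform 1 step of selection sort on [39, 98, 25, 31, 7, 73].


Initial: [39, 98, 25, 31, 7, 73]
Step 1: min=7 at 4
  Swap: [7, 98, 25, 31, 39, 73]

After 1 step: [7, 98, 25, 31, 39, 73]


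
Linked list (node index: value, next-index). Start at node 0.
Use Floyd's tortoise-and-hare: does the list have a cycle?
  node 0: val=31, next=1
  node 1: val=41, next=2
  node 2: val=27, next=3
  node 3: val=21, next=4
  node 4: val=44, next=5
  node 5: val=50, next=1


Floyd's tortoise (slow, +1) and hare (fast, +2):
  init: slow=0, fast=0
  step 1: slow=1, fast=2
  step 2: slow=2, fast=4
  step 3: slow=3, fast=1
  step 4: slow=4, fast=3
  step 5: slow=5, fast=5
  slow == fast at node 5: cycle detected

Cycle: yes


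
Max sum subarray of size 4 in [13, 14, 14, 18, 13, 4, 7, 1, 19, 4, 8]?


[0:4]: 59
[1:5]: 59
[2:6]: 49
[3:7]: 42
[4:8]: 25
[5:9]: 31
[6:10]: 31
[7:11]: 32

Max: 59 at [0:4]


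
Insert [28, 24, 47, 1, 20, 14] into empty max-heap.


Insert 28: [28]
Insert 24: [28, 24]
Insert 47: [47, 24, 28]
Insert 1: [47, 24, 28, 1]
Insert 20: [47, 24, 28, 1, 20]
Insert 14: [47, 24, 28, 1, 20, 14]

Final heap: [47, 24, 28, 1, 20, 14]


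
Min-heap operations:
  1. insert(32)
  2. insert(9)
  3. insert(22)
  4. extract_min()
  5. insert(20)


insert(32) -> [32]
insert(9) -> [9, 32]
insert(22) -> [9, 32, 22]
extract_min()->9, [22, 32]
insert(20) -> [20, 32, 22]

Final heap: [20, 32, 22]


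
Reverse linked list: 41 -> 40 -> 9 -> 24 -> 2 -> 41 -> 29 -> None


Step 1: curr=41, set curr.next=prev(None) | reversed so far: 41
Step 2: curr=40, set curr.next=prev(41) | reversed so far: 40 -> 41
Step 3: curr=9, set curr.next=prev(40) | reversed so far: 9 -> 40 -> 41
Step 4: curr=24, set curr.next=prev(9) | reversed so far: 24 -> 9 -> 40 -> 41
Step 5: curr=2, set curr.next=prev(24) | reversed so far: 2 -> 24 -> 9 -> 40 -> 41
Step 6: curr=41, set curr.next=prev(2) | reversed so far: 41 -> 2 -> 24 -> 9 -> 40 -> 41
Step 7: curr=29, set curr.next=prev(41) | reversed so far: 29 -> 41 -> 2 -> 24 -> 9 -> 40 -> 41

29 -> 41 -> 2 -> 24 -> 9 -> 40 -> 41 -> None


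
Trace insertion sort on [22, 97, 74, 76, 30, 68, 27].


Initial: [22, 97, 74, 76, 30, 68, 27]
Insert 97: [22, 97, 74, 76, 30, 68, 27]
Insert 74: [22, 74, 97, 76, 30, 68, 27]
Insert 76: [22, 74, 76, 97, 30, 68, 27]
Insert 30: [22, 30, 74, 76, 97, 68, 27]
Insert 68: [22, 30, 68, 74, 76, 97, 27]
Insert 27: [22, 27, 30, 68, 74, 76, 97]

Sorted: [22, 27, 30, 68, 74, 76, 97]


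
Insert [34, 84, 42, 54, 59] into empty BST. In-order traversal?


Insert 34: root
Insert 84: R from 34
Insert 42: R from 34 -> L from 84
Insert 54: R from 34 -> L from 84 -> R from 42
Insert 59: R from 34 -> L from 84 -> R from 42 -> R from 54

In-order: [34, 42, 54, 59, 84]


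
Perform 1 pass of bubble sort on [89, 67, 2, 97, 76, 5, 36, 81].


Initial: [89, 67, 2, 97, 76, 5, 36, 81]
Pass 1: [67, 2, 89, 76, 5, 36, 81, 97] (6 swaps)

After 1 pass: [67, 2, 89, 76, 5, 36, 81, 97]


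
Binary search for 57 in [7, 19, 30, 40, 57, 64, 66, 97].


Step 1: lo=0, hi=7, mid=3, val=40
Step 2: lo=4, hi=7, mid=5, val=64
Step 3: lo=4, hi=4, mid=4, val=57

Found at index 4


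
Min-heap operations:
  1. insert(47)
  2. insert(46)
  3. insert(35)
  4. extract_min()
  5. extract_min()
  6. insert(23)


insert(47) -> [47]
insert(46) -> [46, 47]
insert(35) -> [35, 47, 46]
extract_min()->35, [46, 47]
extract_min()->46, [47]
insert(23) -> [23, 47]

Final heap: [23, 47]


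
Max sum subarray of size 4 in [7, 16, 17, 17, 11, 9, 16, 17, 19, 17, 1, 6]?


[0:4]: 57
[1:5]: 61
[2:6]: 54
[3:7]: 53
[4:8]: 53
[5:9]: 61
[6:10]: 69
[7:11]: 54
[8:12]: 43

Max: 69 at [6:10]


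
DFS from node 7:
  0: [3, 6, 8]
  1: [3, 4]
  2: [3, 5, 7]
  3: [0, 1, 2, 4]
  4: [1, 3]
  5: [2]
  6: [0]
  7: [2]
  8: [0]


Visit 7, push [2]
Visit 2, push [5, 3]
Visit 3, push [4, 1, 0]
Visit 0, push [8, 6]
Visit 6, push []
Visit 8, push []
Visit 1, push [4]
Visit 4, push []
Visit 5, push []

DFS order: [7, 2, 3, 0, 6, 8, 1, 4, 5]


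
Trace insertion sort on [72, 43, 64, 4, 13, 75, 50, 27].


Initial: [72, 43, 64, 4, 13, 75, 50, 27]
Insert 43: [43, 72, 64, 4, 13, 75, 50, 27]
Insert 64: [43, 64, 72, 4, 13, 75, 50, 27]
Insert 4: [4, 43, 64, 72, 13, 75, 50, 27]
Insert 13: [4, 13, 43, 64, 72, 75, 50, 27]
Insert 75: [4, 13, 43, 64, 72, 75, 50, 27]
Insert 50: [4, 13, 43, 50, 64, 72, 75, 27]
Insert 27: [4, 13, 27, 43, 50, 64, 72, 75]

Sorted: [4, 13, 27, 43, 50, 64, 72, 75]


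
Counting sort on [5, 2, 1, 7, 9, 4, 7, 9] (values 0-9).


Input: [5, 2, 1, 7, 9, 4, 7, 9]
Counts: [0, 1, 1, 0, 1, 1, 0, 2, 0, 2]

Sorted: [1, 2, 4, 5, 7, 7, 9, 9]


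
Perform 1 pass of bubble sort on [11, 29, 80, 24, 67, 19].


Initial: [11, 29, 80, 24, 67, 19]
Pass 1: [11, 29, 24, 67, 19, 80] (3 swaps)

After 1 pass: [11, 29, 24, 67, 19, 80]


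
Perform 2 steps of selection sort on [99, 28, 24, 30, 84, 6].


Initial: [99, 28, 24, 30, 84, 6]
Step 1: min=6 at 5
  Swap: [6, 28, 24, 30, 84, 99]
Step 2: min=24 at 2
  Swap: [6, 24, 28, 30, 84, 99]

After 2 steps: [6, 24, 28, 30, 84, 99]


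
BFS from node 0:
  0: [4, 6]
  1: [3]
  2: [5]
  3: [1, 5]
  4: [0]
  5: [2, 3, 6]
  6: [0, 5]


Visit 0, enqueue [4, 6]
Visit 4, enqueue []
Visit 6, enqueue [5]
Visit 5, enqueue [2, 3]
Visit 2, enqueue []
Visit 3, enqueue [1]
Visit 1, enqueue []

BFS order: [0, 4, 6, 5, 2, 3, 1]


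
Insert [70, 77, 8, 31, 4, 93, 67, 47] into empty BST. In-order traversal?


Insert 70: root
Insert 77: R from 70
Insert 8: L from 70
Insert 31: L from 70 -> R from 8
Insert 4: L from 70 -> L from 8
Insert 93: R from 70 -> R from 77
Insert 67: L from 70 -> R from 8 -> R from 31
Insert 47: L from 70 -> R from 8 -> R from 31 -> L from 67

In-order: [4, 8, 31, 47, 67, 70, 77, 93]


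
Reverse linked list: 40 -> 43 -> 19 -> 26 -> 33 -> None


Step 1: curr=40, set curr.next=prev(None) | reversed so far: 40
Step 2: curr=43, set curr.next=prev(40) | reversed so far: 43 -> 40
Step 3: curr=19, set curr.next=prev(43) | reversed so far: 19 -> 43 -> 40
Step 4: curr=26, set curr.next=prev(19) | reversed so far: 26 -> 19 -> 43 -> 40
Step 5: curr=33, set curr.next=prev(26) | reversed so far: 33 -> 26 -> 19 -> 43 -> 40

33 -> 26 -> 19 -> 43 -> 40 -> None


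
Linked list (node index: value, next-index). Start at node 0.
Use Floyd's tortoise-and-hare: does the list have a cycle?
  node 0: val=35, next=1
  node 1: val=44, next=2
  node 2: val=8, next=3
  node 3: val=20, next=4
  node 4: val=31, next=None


Floyd's tortoise (slow, +1) and hare (fast, +2):
  init: slow=0, fast=0
  step 1: slow=1, fast=2
  step 2: slow=2, fast=4
  step 3: fast -> None, no cycle

Cycle: no


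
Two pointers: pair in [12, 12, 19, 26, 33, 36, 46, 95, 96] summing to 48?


lo=0(12)+hi=8(96)=108
lo=0(12)+hi=7(95)=107
lo=0(12)+hi=6(46)=58
lo=0(12)+hi=5(36)=48

Yes: 12+36=48


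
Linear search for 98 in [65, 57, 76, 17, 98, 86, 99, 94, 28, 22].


i=0: 65!=98
i=1: 57!=98
i=2: 76!=98
i=3: 17!=98
i=4: 98==98 found!

Found at 4, 5 comps


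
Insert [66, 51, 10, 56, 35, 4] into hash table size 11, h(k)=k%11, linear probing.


Insert 66: h=0 -> slot 0
Insert 51: h=7 -> slot 7
Insert 10: h=10 -> slot 10
Insert 56: h=1 -> slot 1
Insert 35: h=2 -> slot 2
Insert 4: h=4 -> slot 4

Table: [66, 56, 35, None, 4, None, None, 51, None, None, 10]


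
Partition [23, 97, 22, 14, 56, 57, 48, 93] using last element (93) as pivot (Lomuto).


Pivot: 93
  23 <= 93: advance i (no swap)
  22 <= 93: swap -> [23, 22, 97, 14, 56, 57, 48, 93]
  14 <= 93: swap -> [23, 22, 14, 97, 56, 57, 48, 93]
  56 <= 93: swap -> [23, 22, 14, 56, 97, 57, 48, 93]
  57 <= 93: swap -> [23, 22, 14, 56, 57, 97, 48, 93]
  48 <= 93: swap -> [23, 22, 14, 56, 57, 48, 97, 93]
Place pivot at 6: [23, 22, 14, 56, 57, 48, 93, 97]

Partitioned: [23, 22, 14, 56, 57, 48, 93, 97]


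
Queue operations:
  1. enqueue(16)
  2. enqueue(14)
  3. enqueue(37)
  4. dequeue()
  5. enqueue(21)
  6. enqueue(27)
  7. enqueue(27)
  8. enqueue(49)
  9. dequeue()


enqueue(16) -> [16]
enqueue(14) -> [16, 14]
enqueue(37) -> [16, 14, 37]
dequeue()->16, [14, 37]
enqueue(21) -> [14, 37, 21]
enqueue(27) -> [14, 37, 21, 27]
enqueue(27) -> [14, 37, 21, 27, 27]
enqueue(49) -> [14, 37, 21, 27, 27, 49]
dequeue()->14, [37, 21, 27, 27, 49]

Final queue: [37, 21, 27, 27, 49]


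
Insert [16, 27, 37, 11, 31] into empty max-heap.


Insert 16: [16]
Insert 27: [27, 16]
Insert 37: [37, 16, 27]
Insert 11: [37, 16, 27, 11]
Insert 31: [37, 31, 27, 11, 16]

Final heap: [37, 31, 27, 11, 16]


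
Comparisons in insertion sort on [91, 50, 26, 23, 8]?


Algorithm: insertion sort
Input: [91, 50, 26, 23, 8]
Sorted: [8, 23, 26, 50, 91]

10
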